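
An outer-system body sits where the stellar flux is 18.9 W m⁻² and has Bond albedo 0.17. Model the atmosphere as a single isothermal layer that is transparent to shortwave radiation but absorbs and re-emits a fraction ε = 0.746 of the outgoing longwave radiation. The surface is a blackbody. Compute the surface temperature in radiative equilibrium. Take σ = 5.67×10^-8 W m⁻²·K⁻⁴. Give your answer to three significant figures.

At the top of the atmosphere, σT_e⁴ = S(1−α)/4 = 3.922 W m⁻², giving T_e = 91.20 K.
For a single slab of emissivity ε, T_s⁴ = 2T_e⁴/(2−ε); thus T_s = 91.20·(1.595)^(1/4) = 102.5 K.

102 K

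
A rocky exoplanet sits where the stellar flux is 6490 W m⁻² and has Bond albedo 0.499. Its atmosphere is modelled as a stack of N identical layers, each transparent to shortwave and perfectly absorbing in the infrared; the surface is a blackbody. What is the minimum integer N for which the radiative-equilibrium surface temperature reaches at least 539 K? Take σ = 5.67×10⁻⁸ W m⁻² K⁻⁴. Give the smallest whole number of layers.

5

OLR = S(1−α)/4 = 812.9 W m⁻²; the top layer radiates at T_e = 346.0 K.
Need (N+1)T_e⁴ ≥ T_s⁴, i.e. N+1 ≥ (539/346.0)⁴ = 5.887.
Rounding up, N = 5.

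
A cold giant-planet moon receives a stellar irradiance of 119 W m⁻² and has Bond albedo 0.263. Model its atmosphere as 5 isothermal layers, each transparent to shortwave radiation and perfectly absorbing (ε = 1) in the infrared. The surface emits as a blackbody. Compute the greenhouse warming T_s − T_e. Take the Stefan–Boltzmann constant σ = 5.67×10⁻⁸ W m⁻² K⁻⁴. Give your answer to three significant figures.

OLR = S(1−α)/4 = 21.93 W m⁻²; the top layer radiates at T_e = 140.2 K.
T_s = (N+1)^(1/4)·T_e = 219.5 K.
Warming: T_s − T_e = 79.24 K.

79.2 kelvin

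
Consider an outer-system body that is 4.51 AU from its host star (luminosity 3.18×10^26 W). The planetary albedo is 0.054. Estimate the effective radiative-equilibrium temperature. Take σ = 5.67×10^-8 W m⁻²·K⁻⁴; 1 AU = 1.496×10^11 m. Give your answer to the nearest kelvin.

123 K

d = 4.51 × 1.496×10^11 m = 6.747×10^11 m.
Flux at the orbit: S = L/(4πd²) = 3.18×10^26/(4π·(6.75×10^11)²) = 55.59 W m⁻².
The planet absorbs (1−α)S over its disc πR² and re-emits over 4πR², so the mean absorbed flux is (1−0.054)·55.59/4 = 13.15 W m⁻².
Set σT⁴ = 13.15 → T = (13.15/σ)^(1/4) = 123.4 K.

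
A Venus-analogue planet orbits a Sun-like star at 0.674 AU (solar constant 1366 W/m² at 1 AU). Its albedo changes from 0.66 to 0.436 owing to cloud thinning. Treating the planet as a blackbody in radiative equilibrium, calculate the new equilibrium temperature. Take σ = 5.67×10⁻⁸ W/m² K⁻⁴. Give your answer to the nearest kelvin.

Irradiance scales as 1/d², so S = 1366 W/m² × (1/0.674)² = 3007 W/m².
T₂ = [S(1−α₂)/(4σ)]^(1/4) = [3007·0.564/(4σ)]^(1/4) = 294.1 K.

294 K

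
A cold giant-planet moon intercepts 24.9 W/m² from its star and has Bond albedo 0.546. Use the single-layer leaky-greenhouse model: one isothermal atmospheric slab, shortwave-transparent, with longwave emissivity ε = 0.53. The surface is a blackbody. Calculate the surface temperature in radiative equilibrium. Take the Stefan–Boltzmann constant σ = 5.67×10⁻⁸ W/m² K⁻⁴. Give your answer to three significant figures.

The planet radiates to space at T_e = [S(1−α)/(4σ)]^(1/4) = 84.02 K.
Surface balance with a leaky layer gives σT_s⁴ = σT_e⁴·2/(2−ε), so T_s = T_e·[2/(2−0.53)]^(1/4) = 90.75 K.

90.7 kelvin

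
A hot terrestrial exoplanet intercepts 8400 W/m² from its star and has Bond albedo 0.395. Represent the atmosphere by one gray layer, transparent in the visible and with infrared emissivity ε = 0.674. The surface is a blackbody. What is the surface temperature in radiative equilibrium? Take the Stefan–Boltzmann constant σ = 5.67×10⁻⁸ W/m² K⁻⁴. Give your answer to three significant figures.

429 kelvin

The planet radiates to space at T_e = [S(1−α)/(4σ)]^(1/4) = 386.9 K.
Surface balance with a leaky layer gives σT_s⁴ = σT_e⁴·2/(2−ε), so T_s = T_e·[2/(2−0.674)]^(1/4) = 428.8 K.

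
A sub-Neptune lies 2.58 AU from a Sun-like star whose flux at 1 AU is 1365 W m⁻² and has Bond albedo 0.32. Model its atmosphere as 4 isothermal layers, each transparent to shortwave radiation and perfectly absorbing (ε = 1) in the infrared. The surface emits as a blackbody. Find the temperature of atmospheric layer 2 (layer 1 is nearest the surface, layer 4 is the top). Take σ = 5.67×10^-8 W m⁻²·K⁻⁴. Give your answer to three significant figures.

Irradiance scales as 1/d², so S = 1365 W m⁻² × (1/2.58)² = 205.1 W m⁻².
Top-of-atmosphere balance: σT_e⁴ = S(1−α)/4 = 34.86 W m⁻² → T_e = 157.5 K.
In the N-layer model, layer k (counted from the surface) has T_k = (N+1−k)^(1/4)·T_e.
T_2 = (3)^(1/4)·157.5 = 207.2 K.

207 K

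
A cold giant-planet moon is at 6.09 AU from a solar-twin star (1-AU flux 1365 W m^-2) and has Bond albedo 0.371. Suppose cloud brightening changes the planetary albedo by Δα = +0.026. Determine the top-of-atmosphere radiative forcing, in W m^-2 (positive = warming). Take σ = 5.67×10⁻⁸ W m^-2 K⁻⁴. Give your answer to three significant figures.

Irradiance scales as 1/d², so S = 1365 W m^-2 × (1/6.09)² = 36.80 W m^-2.
TOA radiative forcing: ΔF = −S·Δα/4 = −36.80·(+0.026)/4 = -0.2392 W m^-2.

-0.239 W m^-2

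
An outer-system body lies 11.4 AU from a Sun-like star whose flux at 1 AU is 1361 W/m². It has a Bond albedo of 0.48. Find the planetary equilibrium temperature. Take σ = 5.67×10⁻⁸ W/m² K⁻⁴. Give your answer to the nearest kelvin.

Irradiance scales as 1/d², so S = 1361 W/m² × (1/11.4)² = 10.47 W/m².
Absorbed flux (global mean): S(1−α)/4 = 10.47·0.52/4 = 1.361 W/m².
Balancing against σT⁴: T = (1.361/5.67×10⁻⁸)^(1/4) = 70.00 K.

70 K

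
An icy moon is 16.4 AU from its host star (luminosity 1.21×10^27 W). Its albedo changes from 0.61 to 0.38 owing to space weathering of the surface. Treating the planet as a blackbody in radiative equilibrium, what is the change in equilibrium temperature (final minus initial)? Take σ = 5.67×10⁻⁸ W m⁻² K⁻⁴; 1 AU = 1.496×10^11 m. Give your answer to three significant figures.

8.90 kelvin

Orbital distance: d = 16.4 AU = 2.453×10^12 m.
Spreading L over a sphere of radius d: S = 1.21×10^27/(4π·2.45×10^12²) = 16.00 W m⁻².
With α = 0.61, T₁ = 72.42 K.
Final:   T₂ = [S(1−0.38)/(4σ)]^(1/4) = 81.32 K.
Change: 81.32 − 72.42 = 8.899 K.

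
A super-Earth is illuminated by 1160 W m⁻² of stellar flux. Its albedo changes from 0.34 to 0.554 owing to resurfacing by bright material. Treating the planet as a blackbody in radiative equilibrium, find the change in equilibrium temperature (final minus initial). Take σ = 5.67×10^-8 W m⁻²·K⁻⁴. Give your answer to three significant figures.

Initial: T₁ = [S(1−0.34)/(4σ)]^(1/4) = 241.0 K.
Final:   T₂ = [S(1−0.554)/(4σ)]^(1/4) = 218.5 K.
Change: 218.5 − 241.0 = -22.50 K.

-22.5 kelvin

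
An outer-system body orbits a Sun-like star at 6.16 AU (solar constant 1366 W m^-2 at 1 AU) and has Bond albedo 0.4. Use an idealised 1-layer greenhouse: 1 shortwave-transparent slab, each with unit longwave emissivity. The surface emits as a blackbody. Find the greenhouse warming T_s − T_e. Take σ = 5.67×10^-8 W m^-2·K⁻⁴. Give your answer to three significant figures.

Flux at the orbit: S = 1366/(6.16)² = 36.00 W m^-2.
The effective emission temperature is T_e = [S(1−α)/(4σ)]^¼ = 98.79 K.
Surface: T_s = (2)^¼·T_e = 117.5 K.
Warming: T_s − T_e = 18.69 K.

18.7 kelvin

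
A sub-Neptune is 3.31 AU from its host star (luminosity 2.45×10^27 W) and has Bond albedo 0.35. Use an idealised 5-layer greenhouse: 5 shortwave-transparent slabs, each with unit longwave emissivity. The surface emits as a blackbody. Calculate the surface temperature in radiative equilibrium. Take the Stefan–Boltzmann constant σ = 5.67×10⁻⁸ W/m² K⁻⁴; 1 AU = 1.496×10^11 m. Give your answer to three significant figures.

Orbital distance: d = 3.31 AU = 4.952×10^11 m.
Flux at the orbit: S = L/(4πd²) = 2.45×10^27/(4π·(4.95×10^11)²) = 795.1 W/m².
Top-of-atmosphere balance: σT_e⁴ = S(1−α)/4 = 129.2 W/m² → T_e = 218.5 K.
With N = 5 opaque layers, T_s = (N+1)^(1/4)·T_e = 6^(1/4)·218.5 = 342.0 K.

342 K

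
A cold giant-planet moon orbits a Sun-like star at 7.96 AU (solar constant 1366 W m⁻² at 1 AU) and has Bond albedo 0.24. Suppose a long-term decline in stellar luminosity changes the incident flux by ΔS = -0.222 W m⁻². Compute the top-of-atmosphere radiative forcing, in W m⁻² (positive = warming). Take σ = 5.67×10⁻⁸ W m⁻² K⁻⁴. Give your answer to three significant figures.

Flux at the orbit: S = 1366/(7.96)² = 21.56 W m⁻².
TOA radiative forcing: ΔF = (1−α)ΔS/4 = 0.76·(-0.222)/4 = -0.04218 W m⁻².

-0.0422 W m⁻²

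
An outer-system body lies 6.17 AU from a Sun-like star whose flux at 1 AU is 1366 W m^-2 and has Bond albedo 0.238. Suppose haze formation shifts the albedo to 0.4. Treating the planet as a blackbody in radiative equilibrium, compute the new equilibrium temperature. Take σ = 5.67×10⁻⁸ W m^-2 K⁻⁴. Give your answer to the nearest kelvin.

By the inverse-square law, S = 1366/6.17² = 35.88 W m^-2.
With the new albedo, S(1−α₂)/4 = 5.382 W m^-2, so T₂ = 98.71 K.

99 K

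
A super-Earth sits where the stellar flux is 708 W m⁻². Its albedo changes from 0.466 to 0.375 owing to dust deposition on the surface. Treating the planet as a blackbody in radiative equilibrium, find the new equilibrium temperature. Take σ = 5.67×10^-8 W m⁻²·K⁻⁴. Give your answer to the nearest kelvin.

T₂ = [S(1−α₂)/(4σ)]^(1/4) = [708.0·0.625/(4σ)]^(1/4) = 210.2 K.

210 K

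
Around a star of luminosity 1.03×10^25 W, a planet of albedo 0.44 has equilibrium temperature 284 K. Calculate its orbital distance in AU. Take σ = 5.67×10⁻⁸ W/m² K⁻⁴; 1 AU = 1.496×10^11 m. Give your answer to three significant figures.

0.118 AU

Energy balance gives S = 4σT⁴/(1−α) = 2635 W/m².
From L = 4πd²S, d = √(1.03×10^25/(4π·2635)) = 1.764×10^10 m = 0.1179 AU.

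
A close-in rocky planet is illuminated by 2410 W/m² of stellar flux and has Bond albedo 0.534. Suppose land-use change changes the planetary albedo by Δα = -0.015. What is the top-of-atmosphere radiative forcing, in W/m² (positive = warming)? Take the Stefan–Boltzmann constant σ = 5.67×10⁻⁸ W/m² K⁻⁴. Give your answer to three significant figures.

TOA radiative forcing: ΔF = −S·Δα/4 = −2410·(-0.015)/4 = 9.037 W/m².

9.04 W/m²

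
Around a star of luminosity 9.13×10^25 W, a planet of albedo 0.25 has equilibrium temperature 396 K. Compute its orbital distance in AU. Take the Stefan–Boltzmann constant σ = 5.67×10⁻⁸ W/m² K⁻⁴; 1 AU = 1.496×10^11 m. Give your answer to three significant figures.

0.209 AU

Required flux: S = 4σT⁴/(1−α) = 7436 W/m².
S = L/(4πd²) → d = √(L/4πS) = √(9.13×10^25/(4π·7436)) = 3.126×10^10 m = 0.2089 AU.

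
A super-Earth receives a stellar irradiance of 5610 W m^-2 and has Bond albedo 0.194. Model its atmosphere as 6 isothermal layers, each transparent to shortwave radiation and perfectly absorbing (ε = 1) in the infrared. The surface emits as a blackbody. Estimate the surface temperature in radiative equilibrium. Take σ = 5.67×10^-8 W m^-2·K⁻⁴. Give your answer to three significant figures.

611 K

Top-of-atmosphere balance: σT_e⁴ = S(1−α)/4 = 1130 W m^-2 → T_e = 375.8 K.
For an N-layer opaque stack, T_s⁴ = (N+1)T_e⁴, hence T_s = (7)^(1/4)×375.8 K = 611.2 K.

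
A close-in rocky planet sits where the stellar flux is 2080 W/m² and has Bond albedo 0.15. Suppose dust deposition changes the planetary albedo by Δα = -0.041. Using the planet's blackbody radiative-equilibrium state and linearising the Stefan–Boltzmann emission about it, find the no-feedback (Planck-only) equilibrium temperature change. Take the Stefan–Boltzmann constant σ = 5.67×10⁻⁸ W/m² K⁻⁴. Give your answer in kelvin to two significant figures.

3.6 kelvin

Reference equilibrium: T_e = [S(1−α)/(4σ)]^(1/4) = 297.1 K.
TOA radiative forcing: ΔF = −S·Δα/4 = −2080·(-0.041)/4 = 21.32 W/m².
Linearising σT⁴ gives d(σT⁴)/dT = 4σT_e³ = 5.950 W/m² per K.
Hence the no-feedback warming is ΔF/(4σT_e³) = 3.58 K.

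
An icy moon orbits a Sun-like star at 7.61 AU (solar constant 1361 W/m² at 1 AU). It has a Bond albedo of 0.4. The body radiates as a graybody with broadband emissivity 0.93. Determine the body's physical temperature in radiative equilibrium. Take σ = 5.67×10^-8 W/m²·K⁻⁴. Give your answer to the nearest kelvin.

90 kelvin

Irradiance scales as 1/d², so S = 1361 W/m² × (1/7.61)² = 23.50 W/m².
The planet absorbs (1−α)S over its disc πR² and re-emits over 4πR², so the mean absorbed flux is (1−0.4)·23.50/4 = 3.525 W/m².
Radiative balance εσT⁴ = 3.525 gives T = [3.525/(0.93·σ)]^(1/4) = 90.42 K.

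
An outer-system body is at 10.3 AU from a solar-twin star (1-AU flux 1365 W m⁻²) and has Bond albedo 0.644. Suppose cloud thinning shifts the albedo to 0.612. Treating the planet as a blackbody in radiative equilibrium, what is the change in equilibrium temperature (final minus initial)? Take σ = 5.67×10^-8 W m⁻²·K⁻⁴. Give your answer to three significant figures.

1.46 kelvin

Flux at the orbit: S = 1365/(10.3)² = 12.87 W m⁻².
With α = 0.644, T₁ = 67.04 K.
With α = 0.612, T₂ = 68.50 K.
Change: 68.50 − 67.04 = 1.458 K.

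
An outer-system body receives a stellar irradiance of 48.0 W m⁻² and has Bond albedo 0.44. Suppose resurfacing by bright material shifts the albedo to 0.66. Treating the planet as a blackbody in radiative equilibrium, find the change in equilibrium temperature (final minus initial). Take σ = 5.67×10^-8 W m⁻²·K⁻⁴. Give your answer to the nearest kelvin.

-12 K

With α = 0.44, T₁ = 104.3 K.
Final:   T₂ = [S(1−0.66)/(4σ)]^(1/4) = 92.10 K.
ΔT = T₂ − T₁ = -12.24 K.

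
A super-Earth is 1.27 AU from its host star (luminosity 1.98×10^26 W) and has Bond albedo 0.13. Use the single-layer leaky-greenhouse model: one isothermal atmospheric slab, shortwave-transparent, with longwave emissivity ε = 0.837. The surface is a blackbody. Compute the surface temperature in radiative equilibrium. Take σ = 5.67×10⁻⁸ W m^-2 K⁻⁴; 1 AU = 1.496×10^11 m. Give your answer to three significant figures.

d = 1.27 × 1.496×10^11 m = 1.900×10^11 m.
S = L/(4πd²) = 436.5 W m^-2.
The planet radiates to space at T_e = [S(1−α)/(4σ)]^(1/4) = 202.3 K.
For a single slab of emissivity ε, T_s⁴ = 2T_e⁴/(2−ε); thus T_s = 202.3·(1.72)^(1/4) = 231.6 K.

232 K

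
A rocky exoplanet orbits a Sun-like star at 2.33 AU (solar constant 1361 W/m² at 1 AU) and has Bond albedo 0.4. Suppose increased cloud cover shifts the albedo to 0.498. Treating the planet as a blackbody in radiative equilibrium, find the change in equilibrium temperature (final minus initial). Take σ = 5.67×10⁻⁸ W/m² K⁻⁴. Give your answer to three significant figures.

-7.00 kelvin

Irradiance scales as 1/d², so S = 1361 W/m² × (1/2.33)² = 250.7 W/m².
Before: T₁ = [250.7·0.6/(4σ)]^(1/4) = 160.5 K.
After:  T₂ = [250.7·0.502/(4σ)]^(1/4) = 153.5 K.
Change: 153.5 − 160.5 = -6.997 K.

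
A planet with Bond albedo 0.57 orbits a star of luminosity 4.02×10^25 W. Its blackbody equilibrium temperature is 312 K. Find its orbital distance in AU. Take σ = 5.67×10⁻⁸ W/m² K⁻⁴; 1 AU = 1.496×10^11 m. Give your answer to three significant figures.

The flux needed for this T is 4σT⁴/(1−0.57) = 4998 W/m².
From L = 4πd²S, d = √(4.02×10^25/(4π·4998)) = 2.530×10^10 m = 0.1691 AU.

0.169 AU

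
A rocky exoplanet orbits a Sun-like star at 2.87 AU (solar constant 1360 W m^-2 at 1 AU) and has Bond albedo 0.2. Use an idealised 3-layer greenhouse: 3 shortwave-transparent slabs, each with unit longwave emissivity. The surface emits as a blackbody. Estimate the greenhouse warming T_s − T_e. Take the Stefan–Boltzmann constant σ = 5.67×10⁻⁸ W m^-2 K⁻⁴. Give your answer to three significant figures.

Flux at the orbit: S = 1360/(2.87)² = 165.1 W m^-2.
OLR = S(1−α)/4 = 33.02 W m^-2; the top layer radiates at T_e = 155.3 K.
Surface: T_s = (4)^¼·T_e = 219.7 K.
Warming: T_s − T_e = 64.35 K.

64.3 kelvin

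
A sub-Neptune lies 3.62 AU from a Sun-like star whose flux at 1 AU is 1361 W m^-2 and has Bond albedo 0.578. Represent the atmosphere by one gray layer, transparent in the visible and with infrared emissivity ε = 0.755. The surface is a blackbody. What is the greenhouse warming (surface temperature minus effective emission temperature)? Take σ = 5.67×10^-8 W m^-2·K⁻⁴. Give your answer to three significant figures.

Irradiance scales as 1/d², so S = 1361 W m^-2 × (1/3.62)² = 103.9 W m^-2.
The planet radiates to space at T_e = [S(1−α)/(4σ)]^(1/4) = 117.9 K.
For a single slab of emissivity ε, T_s⁴ = 2T_e⁴/(2−ε); thus T_s = 117.9·(1.606)^(1/4) = 132.7 K.
Greenhouse warming: T_s − T_e = 14.83 K.

14.8 K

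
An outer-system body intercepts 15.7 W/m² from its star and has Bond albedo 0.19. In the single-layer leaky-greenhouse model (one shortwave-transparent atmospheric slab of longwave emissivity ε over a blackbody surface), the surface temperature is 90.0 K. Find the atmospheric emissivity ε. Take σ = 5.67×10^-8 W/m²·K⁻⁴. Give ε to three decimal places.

0.291

TOA balance gives T_e = 86.53 K.
Since (2−ε)/2 = (T_e/T_s)⁴ = 0.8546, ε = 0.2908.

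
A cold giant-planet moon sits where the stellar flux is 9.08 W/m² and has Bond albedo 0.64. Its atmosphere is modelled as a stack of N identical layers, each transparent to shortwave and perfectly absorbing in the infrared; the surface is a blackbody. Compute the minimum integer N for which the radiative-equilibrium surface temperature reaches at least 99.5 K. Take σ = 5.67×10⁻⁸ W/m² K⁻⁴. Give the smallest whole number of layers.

The effective emission temperature is T_e = [S(1−α)/(4σ)]^¼ = 61.61 K.
Need (N+1)T_e⁴ ≥ T_s⁴, i.e. N+1 ≥ (99.5/61.61)⁴ = 6.801.
The minimum whole number is N = 6.

6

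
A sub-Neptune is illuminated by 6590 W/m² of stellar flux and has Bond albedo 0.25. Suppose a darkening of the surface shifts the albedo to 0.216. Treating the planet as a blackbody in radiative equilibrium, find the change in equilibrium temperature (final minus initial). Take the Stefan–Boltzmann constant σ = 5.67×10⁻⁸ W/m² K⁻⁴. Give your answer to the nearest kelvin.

4 K

Initial: T₁ = [S(1−0.25)/(4σ)]^(1/4) = 384.2 K.
Final:   T₂ = [S(1−0.216)/(4σ)]^(1/4) = 388.5 K.
ΔT = T₂ − T₁ = 4.282 K.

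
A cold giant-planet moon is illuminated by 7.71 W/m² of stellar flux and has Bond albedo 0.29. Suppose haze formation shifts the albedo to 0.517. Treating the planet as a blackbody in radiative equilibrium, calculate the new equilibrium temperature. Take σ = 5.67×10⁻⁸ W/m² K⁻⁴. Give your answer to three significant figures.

63.7 K

T₂ = [S(1−α₂)/(4σ)]^(1/4) = [7.710·0.483/(4σ)]^(1/4) = 63.66 K.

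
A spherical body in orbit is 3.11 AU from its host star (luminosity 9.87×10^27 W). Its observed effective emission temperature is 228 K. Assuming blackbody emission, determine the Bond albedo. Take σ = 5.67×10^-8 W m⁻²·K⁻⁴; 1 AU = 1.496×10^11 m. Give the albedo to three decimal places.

Orbital distance: d = 3.11 AU = 4.653×10^11 m.
Spreading L over a sphere of radius d: S = 9.87×10^27/(4π·4.65×10^11²) = 3628 W m⁻².
From σT⁴ = S(1−α)/4 we invert for α: 1−α = 4σT⁴/S.
4σT⁴ = 4·5.67×10⁻⁸·(228)⁴ = 612.9 W m⁻².
Hence α = 1 − 612.9/3628 = 0.8311.

0.831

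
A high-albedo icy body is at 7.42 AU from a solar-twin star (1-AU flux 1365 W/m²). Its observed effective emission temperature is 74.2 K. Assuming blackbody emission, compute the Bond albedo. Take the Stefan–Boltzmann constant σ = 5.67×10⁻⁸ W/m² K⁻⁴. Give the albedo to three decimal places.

0.723

Irradiance scales as 1/d², so S = 1365 W/m² × (1/7.42)² = 24.79 W/m².
Energy balance: S(1−α)/4 = σT⁴, so 1−α = 4σT⁴/S.
4σT⁴ = 4·5.67×10⁻⁸·(74.2)⁴ = 6.875 W/m².
Hence α = 1 − 6.875/24.79 = 0.7227.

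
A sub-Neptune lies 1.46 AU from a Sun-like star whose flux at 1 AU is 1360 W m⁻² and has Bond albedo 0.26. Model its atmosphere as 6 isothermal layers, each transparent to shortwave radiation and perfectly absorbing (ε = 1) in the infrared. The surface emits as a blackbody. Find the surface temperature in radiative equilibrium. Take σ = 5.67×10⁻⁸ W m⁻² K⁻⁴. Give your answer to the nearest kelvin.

347 kelvin

By the inverse-square law, S = 1360/1.46² = 638.0 W m⁻².
OLR = S(1−α)/4 = 118.0 W m⁻²; the top layer radiates at T_e = 213.6 K.
Layer-by-layer balance gives σT_s⁴ = (N+1)σT_e⁴, so T_s = 7^¼·213.6 = 347.4 K.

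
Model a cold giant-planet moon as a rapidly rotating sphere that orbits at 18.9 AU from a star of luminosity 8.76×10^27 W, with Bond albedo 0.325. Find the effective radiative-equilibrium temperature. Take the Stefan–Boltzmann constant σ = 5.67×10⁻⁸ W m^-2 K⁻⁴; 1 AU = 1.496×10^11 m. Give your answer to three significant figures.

127 K

Orbital distance: d = 18.9 AU = 2.827×10^12 m.
Spreading L over a sphere of radius d: S = 8.76×10^27/(4π·2.83×10^12²) = 87.20 W m^-2.
Averaging over the sphere, the absorbed flux is S(1−α)/4 = 14.71 W m^-2.
Set σT⁴ = 14.71 → T = (14.71/σ)^(1/4) = 126.9 K.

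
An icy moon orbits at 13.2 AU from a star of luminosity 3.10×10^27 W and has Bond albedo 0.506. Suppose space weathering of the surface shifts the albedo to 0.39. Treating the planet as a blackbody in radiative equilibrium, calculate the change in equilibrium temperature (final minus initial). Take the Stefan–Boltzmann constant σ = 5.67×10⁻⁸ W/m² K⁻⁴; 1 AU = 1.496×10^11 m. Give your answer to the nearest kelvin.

d = 13.2 × 1.496×10^11 m = 1.975×10^12 m.
Flux at the orbit: S = L/(4πd²) = 3.10×10^27/(4π·(1.97×10^12)²) = 63.26 W/m².
Initial: T₁ = [S(1−0.506)/(4σ)]^(1/4) = 108.3 K.
Final:   T₂ = [S(1−0.39)/(4σ)]^(1/4) = 114.2 K.
Change: 114.2 − 108.3 = 5.866 K.

6 K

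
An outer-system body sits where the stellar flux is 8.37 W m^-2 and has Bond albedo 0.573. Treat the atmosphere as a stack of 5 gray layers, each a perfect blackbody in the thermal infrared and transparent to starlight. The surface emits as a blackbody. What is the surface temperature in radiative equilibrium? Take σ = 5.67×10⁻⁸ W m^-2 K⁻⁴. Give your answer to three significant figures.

98.6 K

OLR = S(1−α)/4 = 0.8935 W m^-2; the top layer radiates at T_e = 63.01 K.
Layer-by-layer balance gives σT_s⁴ = (N+1)σT_e⁴, so T_s = 6^¼·63.01 = 98.61 K.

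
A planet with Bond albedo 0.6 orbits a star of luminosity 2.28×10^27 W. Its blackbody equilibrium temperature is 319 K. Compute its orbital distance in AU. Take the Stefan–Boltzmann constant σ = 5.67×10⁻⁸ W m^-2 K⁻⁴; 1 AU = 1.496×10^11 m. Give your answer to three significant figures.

1.18 AU

Required flux: S = 4σT⁴/(1−α) = 5871 W m^-2.
S = L/(4πd²) → d = √(L/4πS) = √(2.28×10^27/(4π·5871)) = 1.758×10^11 m = 1.175 AU.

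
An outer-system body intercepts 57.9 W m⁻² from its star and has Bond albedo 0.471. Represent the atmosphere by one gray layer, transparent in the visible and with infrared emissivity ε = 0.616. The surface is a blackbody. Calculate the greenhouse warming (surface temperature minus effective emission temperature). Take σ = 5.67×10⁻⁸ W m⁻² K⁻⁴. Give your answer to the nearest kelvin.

Effective emission temperature (TOA balance): σT_e⁴ = S(1−α)/4 = 7.657 W m⁻² → T_e = 107.8 K.
For a single slab of emissivity ε, T_s⁴ = 2T_e⁴/(2−ε); thus T_s = 107.8·(1.445)^(1/4) = 118.2 K.
T_s − T_e = 118.2 − 107.8 = 10.39 K.

10 K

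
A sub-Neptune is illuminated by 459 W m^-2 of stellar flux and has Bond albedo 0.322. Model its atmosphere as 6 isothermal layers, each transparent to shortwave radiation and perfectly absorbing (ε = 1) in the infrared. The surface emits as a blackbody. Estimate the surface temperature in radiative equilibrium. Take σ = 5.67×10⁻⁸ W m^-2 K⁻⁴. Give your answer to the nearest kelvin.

Top-of-atmosphere balance: σT_e⁴ = S(1−α)/4 = 77.80 W m^-2 → T_e = 192.5 K.
Layer-by-layer balance gives σT_s⁴ = (N+1)σT_e⁴, so T_s = 7^¼·192.5 = 313.1 K.

313 K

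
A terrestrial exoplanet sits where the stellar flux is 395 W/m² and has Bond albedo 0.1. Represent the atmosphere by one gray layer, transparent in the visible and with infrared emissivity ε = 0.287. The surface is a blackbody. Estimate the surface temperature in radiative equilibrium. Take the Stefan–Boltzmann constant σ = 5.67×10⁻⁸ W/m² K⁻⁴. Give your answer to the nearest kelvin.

207 K

Effective emission temperature (TOA balance): σT_e⁴ = S(1−α)/4 = 88.88 W/m² → T_e = 199.0 K.
For a single slab of emissivity ε, T_s⁴ = 2T_e⁴/(2−ε); thus T_s = 199.0·(1.168)^(1/4) = 206.8 K.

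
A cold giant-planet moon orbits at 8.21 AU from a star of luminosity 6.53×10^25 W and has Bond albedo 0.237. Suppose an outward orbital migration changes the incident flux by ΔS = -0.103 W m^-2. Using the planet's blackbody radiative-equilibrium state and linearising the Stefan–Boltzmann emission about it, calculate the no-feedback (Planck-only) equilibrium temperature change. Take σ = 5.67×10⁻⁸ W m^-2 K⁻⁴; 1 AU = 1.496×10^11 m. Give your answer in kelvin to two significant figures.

Orbital distance: d = 8.21 AU = 1.228×10^12 m.
Spreading L over a sphere of radius d: S = 6.53×10^25/(4π·1.23×10^12²) = 3.445 W m^-2.
Unperturbed T_e = [3.445·(1−0.237)/(4σ)]^¼ = 58.35 K.
TOA radiative forcing: ΔF = (1−α)ΔS/4 = 0.763·(-0.103)/4 = -0.01965 W m^-2.
Planck response: λ_P = 4σT_e³ = 4·5.67×10⁻⁸·(58.35)³ = 0.04505 W m^-2/K.
Hence the no-feedback warming is ΔF/(4σT_e³) = -0.436 K.

-0.44 kelvin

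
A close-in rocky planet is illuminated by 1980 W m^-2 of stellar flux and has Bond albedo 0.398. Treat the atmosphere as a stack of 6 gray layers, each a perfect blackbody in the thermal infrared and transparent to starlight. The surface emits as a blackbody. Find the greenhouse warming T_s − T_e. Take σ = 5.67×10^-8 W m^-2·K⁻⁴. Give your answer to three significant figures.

Top-of-atmosphere balance: σT_e⁴ = S(1−α)/4 = 298.0 W m^-2 → T_e = 269.2 K.
T_s = (N+1)^(1/4)·T_e = 438.0 K.
So the greenhouse effect raises the surface by 438.0 − 269.2 = 168.7 K.

169 K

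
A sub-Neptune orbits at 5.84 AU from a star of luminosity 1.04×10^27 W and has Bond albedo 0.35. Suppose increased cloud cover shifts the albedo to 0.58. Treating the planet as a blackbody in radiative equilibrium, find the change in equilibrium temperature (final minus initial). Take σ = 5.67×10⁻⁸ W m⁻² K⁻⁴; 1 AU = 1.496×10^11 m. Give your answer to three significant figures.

-13.7 kelvin

d = 5.84 × 1.496×10^11 m = 8.737×10^11 m.
S = L/(4πd²) = 108.4 W m⁻².
Initial: T₁ = [S(1−0.35)/(4σ)]^(1/4) = 132.8 K.
With α = 0.58, T₂ = 119.0 K.
Change: 119.0 − 132.8 = -13.73 K.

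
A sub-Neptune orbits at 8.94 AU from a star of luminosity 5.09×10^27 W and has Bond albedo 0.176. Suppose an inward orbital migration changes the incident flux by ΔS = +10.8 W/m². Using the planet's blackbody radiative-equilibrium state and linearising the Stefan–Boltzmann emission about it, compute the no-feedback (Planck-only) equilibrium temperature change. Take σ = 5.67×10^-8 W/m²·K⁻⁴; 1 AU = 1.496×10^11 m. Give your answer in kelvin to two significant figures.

d = 8.94 × 1.496×10^11 m = 1.337×10^12 m.
S = L/(4πd²) = 226.4 W/m².
Unperturbed T_e = [226.4·(1−0.176)/(4σ)]^¼ = 169.4 K.
TOA radiative forcing: ΔF = (1−α)ΔS/4 = 0.824·(+10.8)/4 = 2.225 W/m².
The Planck feedback parameter is 4σT_e³ = 1.102 W/m²/K.
ΔT₀ = ΔF/λ_P = 2.225/1.102 = 2.02 K.

2.0 K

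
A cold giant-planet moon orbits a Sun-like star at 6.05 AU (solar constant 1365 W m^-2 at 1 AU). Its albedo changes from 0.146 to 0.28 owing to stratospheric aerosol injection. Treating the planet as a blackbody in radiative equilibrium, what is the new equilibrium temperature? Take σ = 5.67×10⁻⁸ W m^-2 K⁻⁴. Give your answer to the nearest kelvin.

Irradiance scales as 1/d², so S = 1365 W m^-2 × (1/6.05)² = 37.29 W m^-2.
With the new albedo, S(1−α₂)/4 = 6.713 W m^-2, so T₂ = 104.3 K.

104 kelvin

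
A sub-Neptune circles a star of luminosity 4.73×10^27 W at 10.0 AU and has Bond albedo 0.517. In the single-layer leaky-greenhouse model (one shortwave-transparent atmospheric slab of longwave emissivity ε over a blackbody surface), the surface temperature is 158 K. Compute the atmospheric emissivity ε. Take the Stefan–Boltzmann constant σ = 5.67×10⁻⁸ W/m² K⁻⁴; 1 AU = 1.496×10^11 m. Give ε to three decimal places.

d = 10.0 × 1.496×10^11 m = 1.496×10^12 m.
Flux at the orbit: S = L/(4πd²) = 4.73×10^27/(4π·(1.50×10^12)²) = 168.2 W/m².
Effective temperature: T_e = [S(1−α)/(4σ)]^(1/4) = 137.6 K.
T_s⁴ = T_e⁴·2/(2−ε) → ε = 2 − 2(T_e/T_s)⁴ = 2 − 2·(137.6/158)⁴ = 0.8505.

0.851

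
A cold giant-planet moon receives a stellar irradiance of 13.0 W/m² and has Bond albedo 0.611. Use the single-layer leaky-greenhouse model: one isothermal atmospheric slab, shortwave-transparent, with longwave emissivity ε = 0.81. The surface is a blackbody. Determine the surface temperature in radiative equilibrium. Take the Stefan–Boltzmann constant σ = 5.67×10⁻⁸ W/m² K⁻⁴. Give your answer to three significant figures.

78.2 kelvin

At the top of the atmosphere, σT_e⁴ = S(1−α)/4 = 1.264 W/m², giving T_e = 68.72 K.
The surface balance (absorbed SW + ε·downward IR = σT_s⁴) with T_a⁴ = T_s⁴/2 reduces to T_s = T_e·[2/(2−ε)]^¼ = 78.24 K.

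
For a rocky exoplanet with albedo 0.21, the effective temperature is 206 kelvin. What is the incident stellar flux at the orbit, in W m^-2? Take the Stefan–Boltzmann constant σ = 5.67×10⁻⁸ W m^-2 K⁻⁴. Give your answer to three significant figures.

From S(1−α)/4 = σT⁴: S = 4σT⁴/(1−α).
σT⁴ = 5.67×10⁻⁸·(206)⁴ = 102.1 W m^-2.
S = 4·102.1/0.79 = 517.0 W m^-2.

517 W m^-2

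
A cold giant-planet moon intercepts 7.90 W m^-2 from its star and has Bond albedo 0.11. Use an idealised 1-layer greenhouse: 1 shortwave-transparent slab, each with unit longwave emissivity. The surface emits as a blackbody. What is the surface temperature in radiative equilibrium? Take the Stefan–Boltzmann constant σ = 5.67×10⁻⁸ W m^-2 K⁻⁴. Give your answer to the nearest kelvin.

89 kelvin

The effective emission temperature is T_e = [S(1−α)/(4σ)]^¼ = 74.62 K.
For an N-layer opaque stack, T_s⁴ = (N+1)T_e⁴, hence T_s = (2)^(1/4)×74.62 K = 88.74 K.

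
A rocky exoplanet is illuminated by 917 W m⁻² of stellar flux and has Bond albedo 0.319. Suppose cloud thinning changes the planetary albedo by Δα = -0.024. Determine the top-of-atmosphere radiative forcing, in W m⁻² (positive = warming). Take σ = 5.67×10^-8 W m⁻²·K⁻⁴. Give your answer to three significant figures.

5.50 W m⁻²

ΔF = −(S/4)Δα = −(917.0/4)×(-0.024) = 5.502 W m⁻².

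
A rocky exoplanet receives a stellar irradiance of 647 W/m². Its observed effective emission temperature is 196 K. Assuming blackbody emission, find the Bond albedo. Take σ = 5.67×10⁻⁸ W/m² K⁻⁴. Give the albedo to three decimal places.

0.483

Energy balance: S(1−α)/4 = σT⁴, so 1−α = 4σT⁴/S.
4σT⁴ = 4·5.67×10⁻⁸·(196)⁴ = 334.7 W/m².
Hence α = 1 − 334.7/647.0 = 0.4827.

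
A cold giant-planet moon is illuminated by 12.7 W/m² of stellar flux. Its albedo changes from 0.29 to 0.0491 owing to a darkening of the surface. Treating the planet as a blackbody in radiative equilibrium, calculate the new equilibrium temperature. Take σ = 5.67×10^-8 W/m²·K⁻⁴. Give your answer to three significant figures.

T₂ = [S(1−α₂)/(4σ)]^(1/4) = [12.70·0.951/(4σ)]^(1/4) = 85.42 K.

85.4 K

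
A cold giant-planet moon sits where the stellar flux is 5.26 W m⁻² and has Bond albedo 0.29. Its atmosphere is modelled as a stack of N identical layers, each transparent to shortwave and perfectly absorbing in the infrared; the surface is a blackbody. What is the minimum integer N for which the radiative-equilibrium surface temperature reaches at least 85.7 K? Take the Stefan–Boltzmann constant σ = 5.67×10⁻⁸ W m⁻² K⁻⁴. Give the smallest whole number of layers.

Top-of-atmosphere balance: σT_e⁴ = S(1−α)/4 = 0.9336 W m⁻² → T_e = 63.70 K.
Need (N+1)T_e⁴ ≥ T_s⁴, i.e. N+1 ≥ (85.7/63.70)⁴ = 3.276.
So N ≥ 2.276; the smallest integer is N = 3.

3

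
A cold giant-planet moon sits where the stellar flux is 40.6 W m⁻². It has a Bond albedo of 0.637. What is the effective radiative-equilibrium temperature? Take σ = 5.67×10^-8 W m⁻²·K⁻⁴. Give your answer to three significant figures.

Absorbed flux (global mean): S(1−α)/4 = 40.60·0.363/4 = 3.684 W m⁻².
In equilibrium σT⁴ equals this, so T = 89.78 K.

89.8 K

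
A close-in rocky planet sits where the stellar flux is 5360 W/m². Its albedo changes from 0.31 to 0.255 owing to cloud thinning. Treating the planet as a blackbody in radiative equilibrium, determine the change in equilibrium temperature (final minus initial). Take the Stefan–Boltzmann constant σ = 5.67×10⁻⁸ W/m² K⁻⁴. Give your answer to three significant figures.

6.92 K

Initial: T₁ = [S(1−0.31)/(4σ)]^(1/4) = 357.3 K.
Final:   T₂ = [S(1−0.255)/(4σ)]^(1/4) = 364.3 K.
ΔT = T₂ − T₁ = 6.918 K.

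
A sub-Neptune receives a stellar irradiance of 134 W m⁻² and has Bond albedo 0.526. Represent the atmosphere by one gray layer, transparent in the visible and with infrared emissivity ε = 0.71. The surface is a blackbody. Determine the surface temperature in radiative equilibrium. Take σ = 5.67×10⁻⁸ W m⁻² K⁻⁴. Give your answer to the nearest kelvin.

The planet radiates to space at T_e = [S(1−α)/(4σ)]^(1/4) = 129.4 K.
For a single slab of emissivity ε, T_s⁴ = 2T_e⁴/(2−ε); thus T_s = 129.4·(1.55)^(1/4) = 144.4 K.

144 kelvin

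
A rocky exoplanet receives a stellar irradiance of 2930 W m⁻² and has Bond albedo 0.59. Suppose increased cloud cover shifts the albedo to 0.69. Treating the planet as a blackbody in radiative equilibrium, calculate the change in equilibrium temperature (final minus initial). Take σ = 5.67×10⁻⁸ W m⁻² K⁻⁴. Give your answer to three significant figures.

-18.2 K

Before: T₁ = [2930·0.41/(4σ)]^(1/4) = 269.8 K.
After:  T₂ = [2930·0.31/(4σ)]^(1/4) = 251.6 K.
Change: 251.6 − 269.8 = -18.21 K.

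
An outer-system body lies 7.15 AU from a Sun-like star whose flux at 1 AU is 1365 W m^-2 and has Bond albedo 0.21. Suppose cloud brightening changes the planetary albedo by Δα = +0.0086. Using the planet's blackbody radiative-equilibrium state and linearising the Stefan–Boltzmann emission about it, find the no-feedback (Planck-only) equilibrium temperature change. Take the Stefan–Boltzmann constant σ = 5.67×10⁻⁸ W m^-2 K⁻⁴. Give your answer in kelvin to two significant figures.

-0.27 K

Flux at the orbit: S = 1365/(7.15)² = 26.70 W m^-2.
Unperturbed T_e = [26.70·(1−0.21)/(4σ)]^¼ = 98.20 K.
ΔF = −(S/4)Δα = −(26.70/4)×(+0.0086) = -0.05741 W m^-2.
Linearising σT⁴ gives d(σT⁴)/dT = 4σT_e³ = 0.2148 W m^-2 per K.
Hence the no-feedback warming is ΔF/(4σT_e³) = -0.267 K.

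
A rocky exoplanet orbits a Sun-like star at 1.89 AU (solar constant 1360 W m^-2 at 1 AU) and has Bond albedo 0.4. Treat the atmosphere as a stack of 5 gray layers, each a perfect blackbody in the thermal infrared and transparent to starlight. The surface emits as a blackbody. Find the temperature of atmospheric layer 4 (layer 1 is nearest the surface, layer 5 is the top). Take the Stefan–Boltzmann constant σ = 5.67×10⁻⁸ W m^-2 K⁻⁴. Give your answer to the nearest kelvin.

212 K

By the inverse-square law, S = 1360/1.89² = 380.7 W m^-2.
OLR = S(1−α)/4 = 57.11 W m^-2; the top layer radiates at T_e = 178.1 K.
The net upward flux σT_e⁴ is constant between every pair of levels, so T_k⁴ = (N+1−k)T_e⁴.
T_4 = (2)^(1/4)·178.1 = 211.9 K.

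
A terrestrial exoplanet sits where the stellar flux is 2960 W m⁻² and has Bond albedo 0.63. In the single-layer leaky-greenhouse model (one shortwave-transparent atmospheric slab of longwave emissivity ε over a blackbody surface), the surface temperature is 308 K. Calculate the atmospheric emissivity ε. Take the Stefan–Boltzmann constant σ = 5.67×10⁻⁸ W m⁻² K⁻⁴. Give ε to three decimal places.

0.927

TOA balance gives T_e = 263.6 K.
T_s⁴ = T_e⁴·2/(2−ε) → ε = 2 − 2(T_e/T_s)⁴ = 2 − 2·(263.6/308)⁴ = 0.9268.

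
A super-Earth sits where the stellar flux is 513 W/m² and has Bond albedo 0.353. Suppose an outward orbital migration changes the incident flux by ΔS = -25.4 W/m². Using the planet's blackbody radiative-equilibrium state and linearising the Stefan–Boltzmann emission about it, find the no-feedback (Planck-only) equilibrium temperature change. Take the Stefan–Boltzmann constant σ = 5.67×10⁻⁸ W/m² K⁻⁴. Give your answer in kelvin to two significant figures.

-2.4 K

The baseline emission temperature is T_e = 195.6 K.
Only a fraction (1−α) is absorbed and it's spread over 4πR², so ΔF = (1−α)ΔS/4 = -4.108 W/m².
Linearising σT⁴ gives d(σT⁴)/dT = 4σT_e³ = 1.697 W/m² per K.
Hence the no-feedback warming is ΔF/(4σT_e³) = -2.42 K.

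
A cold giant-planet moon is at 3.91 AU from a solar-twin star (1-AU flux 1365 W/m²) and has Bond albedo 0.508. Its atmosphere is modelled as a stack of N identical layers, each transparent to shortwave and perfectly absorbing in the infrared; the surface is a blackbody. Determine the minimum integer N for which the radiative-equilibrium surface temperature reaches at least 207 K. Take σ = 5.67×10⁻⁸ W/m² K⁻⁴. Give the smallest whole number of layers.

9

By the inverse-square law, S = 1365/3.91² = 89.29 W/m².
OLR = S(1−α)/4 = 10.98 W/m²; the top layer radiates at T_e = 118.0 K.
Since T_s⁴ = (N+1)T_e⁴, we need N ≥ (T_s/T_e)⁴ − 1 = 8.479.
The minimum whole number is N = 9.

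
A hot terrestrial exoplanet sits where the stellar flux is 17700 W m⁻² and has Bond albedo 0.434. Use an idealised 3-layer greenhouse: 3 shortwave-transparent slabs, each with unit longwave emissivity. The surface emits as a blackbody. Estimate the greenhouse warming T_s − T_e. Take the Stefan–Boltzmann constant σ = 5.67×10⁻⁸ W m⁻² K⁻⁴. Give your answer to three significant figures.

Top-of-atmosphere balance: σT_e⁴ = S(1−α)/4 = 2505 W m⁻² → T_e = 458.4 K.
T_s = (N+1)^(1/4)·T_e = 648.3 K.
So the greenhouse effect raises the surface by 648.3 − 458.4 = 189.9 K.

190 K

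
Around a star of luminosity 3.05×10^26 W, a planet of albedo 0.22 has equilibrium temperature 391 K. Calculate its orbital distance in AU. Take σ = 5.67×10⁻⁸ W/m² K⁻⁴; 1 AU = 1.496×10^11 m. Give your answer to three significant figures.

Energy balance gives S = 4σT⁴/(1−α) = 6796 W/m².
Then d = [L/(4πS)]^(1/2) = 5.976×10^10 m, i.e. 0.3995 AU.

0.399 AU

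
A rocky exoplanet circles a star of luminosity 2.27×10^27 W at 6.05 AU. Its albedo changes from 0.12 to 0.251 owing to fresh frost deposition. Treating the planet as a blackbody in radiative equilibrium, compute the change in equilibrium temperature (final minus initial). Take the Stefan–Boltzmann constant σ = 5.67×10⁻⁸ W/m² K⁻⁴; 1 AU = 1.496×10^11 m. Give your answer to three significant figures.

-6.75 kelvin

d = 6.05 × 1.496×10^11 m = 9.051×10^11 m.
Spreading L over a sphere of radius d: S = 2.27×10^27/(4π·9.05×10^11²) = 220.5 W/m².
Before: T₁ = [220.5·0.88/(4σ)]^(1/4) = 171.0 K.
After:  T₂ = [220.5·0.749/(4σ)]^(1/4) = 164.3 K.
Change: 164.3 − 171.0 = -6.755 K.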